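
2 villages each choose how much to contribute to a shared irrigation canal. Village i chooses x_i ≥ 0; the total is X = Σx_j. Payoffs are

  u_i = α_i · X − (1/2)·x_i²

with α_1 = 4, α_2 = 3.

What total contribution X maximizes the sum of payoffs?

Planner FOC: ∂(Σu_j)/∂x_i = (Σα_j) − x_i = 0, so x_i^SO = Σα_j = 7 for every i; X^SO = 14.

14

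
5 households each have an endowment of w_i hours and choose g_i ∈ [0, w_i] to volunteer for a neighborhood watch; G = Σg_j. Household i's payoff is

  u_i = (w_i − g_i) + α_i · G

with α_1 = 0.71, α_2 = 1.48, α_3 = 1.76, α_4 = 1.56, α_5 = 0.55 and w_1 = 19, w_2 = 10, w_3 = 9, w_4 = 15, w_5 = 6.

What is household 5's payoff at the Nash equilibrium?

∂u_i/∂g_i = α_i − 1, so household i contributes w_i if α_i > 1, else 0.
α_i > 1 for i ∈ {2, 3, 4}; NE contributions (0, 10, 9, 15, 0), G = 34.
u_5 = (6 − 0) + 0.55·34 = 24.7.

24.7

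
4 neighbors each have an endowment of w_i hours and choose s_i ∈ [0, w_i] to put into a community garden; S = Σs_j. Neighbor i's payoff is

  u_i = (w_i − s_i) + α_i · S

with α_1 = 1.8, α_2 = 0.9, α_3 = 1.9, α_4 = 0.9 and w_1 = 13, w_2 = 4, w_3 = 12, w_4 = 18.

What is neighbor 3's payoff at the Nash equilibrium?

47.5

∂u_i/∂s_i = α_i − 1, so neighbor i contributes w_i if α_i > 1, else 0.
α_i > 1 for i ∈ {1, 3}; NE contributions (13, 0, 12, 0), S = 25.
u_3 = (12 − 12) + 1.9·25 = 47.5.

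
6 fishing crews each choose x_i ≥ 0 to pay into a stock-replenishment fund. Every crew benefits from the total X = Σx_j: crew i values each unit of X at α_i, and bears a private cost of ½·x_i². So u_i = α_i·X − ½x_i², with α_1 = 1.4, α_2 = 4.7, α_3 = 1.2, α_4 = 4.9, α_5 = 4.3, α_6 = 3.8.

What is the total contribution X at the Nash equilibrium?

20.3

Crew i's FOC: ∂u_i/∂x_i = α_i − x_i = 0, so x_i* = α_i.
NE contributions = (1.4, 4.7, 1.2, 4.9, 4.3, 3.8); X = 20.3.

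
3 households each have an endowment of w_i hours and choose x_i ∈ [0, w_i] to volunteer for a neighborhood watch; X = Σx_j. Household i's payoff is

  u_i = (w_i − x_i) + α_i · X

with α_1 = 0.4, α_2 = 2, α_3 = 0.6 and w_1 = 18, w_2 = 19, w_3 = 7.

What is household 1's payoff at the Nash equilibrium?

25.6

∂u_i/∂x_i = α_i − 1, so household i contributes w_i if α_i > 1, else 0.
α_i > 1 for i ∈ {2}; NE contributions (0, 19, 0), X = 19.
u_1 = (18 − 0) + 0.4·19 = 25.6.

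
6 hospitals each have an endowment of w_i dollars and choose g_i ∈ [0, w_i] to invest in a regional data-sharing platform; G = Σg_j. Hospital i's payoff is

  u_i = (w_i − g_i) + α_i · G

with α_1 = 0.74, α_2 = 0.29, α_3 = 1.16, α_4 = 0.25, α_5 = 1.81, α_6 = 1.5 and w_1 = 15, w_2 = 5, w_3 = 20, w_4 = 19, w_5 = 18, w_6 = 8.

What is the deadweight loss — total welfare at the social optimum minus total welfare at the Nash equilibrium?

185.25

∂u_i/∂g_i = α_i − 1, so hospital i contributes w_i if α_i > 1, else 0.
α_i > 1 for i ∈ {3, 5, 6}; NE contributions (0, 0, 20, 0, 18, 8), G = 46.
W^NE = Σw_i − G^NE + (Σα_i)·G^NE = 85 + 4.75·46 = 303.5.
Planner: ∂(Σu_j)/∂g_i = Σα_j − 1 = 4.75 > 0, so everyone contributes w_i; G^SO = 85, W^SO = 85 + 4.75·85 = 488.75.
Deadweight loss = 185.25.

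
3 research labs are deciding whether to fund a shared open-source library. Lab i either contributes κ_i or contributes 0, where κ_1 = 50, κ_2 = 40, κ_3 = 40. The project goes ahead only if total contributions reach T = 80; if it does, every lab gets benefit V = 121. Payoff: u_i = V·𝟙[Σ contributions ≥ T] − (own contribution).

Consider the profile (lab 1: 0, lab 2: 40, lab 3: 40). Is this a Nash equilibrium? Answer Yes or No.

Yes

Total = 80 ≥ 80: provided.
Lab 1 (pledges 0, payoff 121): pledging 50 → total 130, payoff 71. No gain.
Lab 2 (pledges 40, payoff 81): dropping to 0 → total 40, payoff 0. No gain.
Lab 3 (pledges 40, payoff 81): dropping to 0 → total 40, payoff 0. No gain.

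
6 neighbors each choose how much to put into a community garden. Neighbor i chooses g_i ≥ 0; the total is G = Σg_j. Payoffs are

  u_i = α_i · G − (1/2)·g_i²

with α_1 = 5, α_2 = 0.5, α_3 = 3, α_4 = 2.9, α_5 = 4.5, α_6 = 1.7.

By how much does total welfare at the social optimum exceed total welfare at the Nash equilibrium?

652.42

Neighbor i's FOC: ∂u_i/∂g_i = α_i − g_i = 0, so g_i* = α_i.
NE contributions = (5, 0.5, 3, 2.9, 4.5, 1.7); G = 17.6.
W^NE = (Σα)·G − ½Σα_i² = 17.6² − ½·65.8 = 276.86.
Planner sets g_i = Σα_j = 17.6 for every i, so G^SO = 6·17.6 = 105.6.
W^SO = (Σα)·G^SO − ½·6·(Σα)² = (6/2)·17.6² = 929.28.
Deadweight loss = W^SO − W^NE = 652.42.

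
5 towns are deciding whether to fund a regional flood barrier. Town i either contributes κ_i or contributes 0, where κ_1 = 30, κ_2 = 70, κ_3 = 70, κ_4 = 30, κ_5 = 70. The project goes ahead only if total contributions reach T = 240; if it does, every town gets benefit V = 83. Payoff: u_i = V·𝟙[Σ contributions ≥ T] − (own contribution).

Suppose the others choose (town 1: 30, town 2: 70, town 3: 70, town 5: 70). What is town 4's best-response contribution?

Others' total = 240 ≥ 240; contributing adds cost 30 for no extra benefit.
Best response: 0.

0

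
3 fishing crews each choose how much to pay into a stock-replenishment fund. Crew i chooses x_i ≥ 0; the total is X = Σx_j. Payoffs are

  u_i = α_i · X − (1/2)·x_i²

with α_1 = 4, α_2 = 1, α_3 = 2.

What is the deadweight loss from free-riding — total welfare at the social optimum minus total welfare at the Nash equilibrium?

35

Crew i's FOC: ∂u_i/∂x_i = α_i − x_i = 0, so x_i* = α_i.
NE contributions = (4, 1, 2); X = 7.
W^NE = (Σα)·X − ½Σα_i² = 7² − ½·21 = 38.5.
Planner sets x_i = Σα_j = 7 for every i, so X^SO = 3·7 = 21.
W^SO = (Σα)·X^SO − ½·3·(Σα)² = (3/2)·7² = 73.5.
Deadweight loss = W^SO − W^NE = 35.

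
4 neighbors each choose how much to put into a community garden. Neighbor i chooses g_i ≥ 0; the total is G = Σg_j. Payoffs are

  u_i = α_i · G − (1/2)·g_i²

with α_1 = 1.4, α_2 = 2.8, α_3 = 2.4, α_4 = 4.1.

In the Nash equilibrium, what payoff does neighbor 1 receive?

14

Neighbor i's FOC: ∂u_i/∂g_i = α_i − g_i = 0, so g_i* = α_i.
NE contributions = (1.4, 2.8, 2.4, 4.1); G = 10.7.
u_1 = α_1·G − ½·(g_1)² = 1.4·10.7 − ½·1.4² = 14.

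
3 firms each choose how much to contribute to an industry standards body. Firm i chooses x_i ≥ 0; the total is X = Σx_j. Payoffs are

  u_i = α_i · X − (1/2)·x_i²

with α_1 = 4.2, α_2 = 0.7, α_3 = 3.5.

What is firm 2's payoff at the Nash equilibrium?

Firm i's FOC: ∂u_i/∂x_i = α_i − x_i = 0, so x_i* = α_i.
NE contributions = (4.2, 0.7, 3.5); X = 8.4.
u_2 = α_2·X − ½·(x_2)² = 0.7·8.4 − ½·0.7² = 5.635.

5.635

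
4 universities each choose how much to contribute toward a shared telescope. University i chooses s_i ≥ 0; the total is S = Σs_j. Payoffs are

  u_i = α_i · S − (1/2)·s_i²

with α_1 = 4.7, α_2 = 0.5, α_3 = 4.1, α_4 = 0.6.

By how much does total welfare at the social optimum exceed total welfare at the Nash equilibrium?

117.765

University i's FOC: ∂u_i/∂s_i = α_i − s_i = 0, so s_i* = α_i.
NE contributions = (4.7, 0.5, 4.1, 0.6); S = 9.9.
W^NE = (Σα)·S − ½Σα_i² = 9.9² − ½·39.51 = 78.255.
Planner sets s_i = Σα_j = 9.9 for every i, so S^SO = 4·9.9 = 39.6.
W^SO = (Σα)·S^SO − ½·4·(Σα)² = (4/2)·9.9² = 196.02.
Deadweight loss = W^SO − W^NE = 117.765.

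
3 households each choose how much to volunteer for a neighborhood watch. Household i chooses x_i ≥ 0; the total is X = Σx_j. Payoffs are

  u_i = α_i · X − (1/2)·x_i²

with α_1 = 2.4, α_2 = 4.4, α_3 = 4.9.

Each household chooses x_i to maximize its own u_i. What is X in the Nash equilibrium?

11.7

Household i's FOC: ∂u_i/∂x_i = α_i − x_i = 0, so x_i* = α_i.
NE contributions = (2.4, 4.4, 4.9); X = 11.7.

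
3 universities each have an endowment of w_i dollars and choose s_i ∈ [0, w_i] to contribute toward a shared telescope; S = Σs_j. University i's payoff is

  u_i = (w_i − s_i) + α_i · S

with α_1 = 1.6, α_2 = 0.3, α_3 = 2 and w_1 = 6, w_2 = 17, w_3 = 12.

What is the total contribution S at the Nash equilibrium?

18

∂u_i/∂s_i = α_i − 1, so university i contributes w_i if α_i > 1, else 0.
α_i > 1 for i ∈ {1, 3}; NE contributions (6, 0, 12), S = 18.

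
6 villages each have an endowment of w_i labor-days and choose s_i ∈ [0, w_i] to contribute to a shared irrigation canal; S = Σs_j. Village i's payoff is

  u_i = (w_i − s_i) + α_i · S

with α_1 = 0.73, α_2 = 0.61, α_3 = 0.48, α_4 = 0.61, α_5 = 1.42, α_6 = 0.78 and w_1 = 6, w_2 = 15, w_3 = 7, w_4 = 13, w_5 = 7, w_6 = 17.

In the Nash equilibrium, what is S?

7

∂u_i/∂s_i = α_i − 1, so village i contributes w_i if α_i > 1, else 0.
α_i > 1 for i ∈ {5}; NE contributions (0, 0, 0, 0, 7, 0), S = 7.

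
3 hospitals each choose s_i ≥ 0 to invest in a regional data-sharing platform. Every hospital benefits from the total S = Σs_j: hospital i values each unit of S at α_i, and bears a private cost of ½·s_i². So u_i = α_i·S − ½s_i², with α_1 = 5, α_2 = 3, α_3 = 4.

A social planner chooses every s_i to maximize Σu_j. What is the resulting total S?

Planner FOC: ∂(Σu_j)/∂s_i = (Σα_j) − s_i = 0, so s_i^SO = Σα_j = 12 for every i; S^SO = 36.

36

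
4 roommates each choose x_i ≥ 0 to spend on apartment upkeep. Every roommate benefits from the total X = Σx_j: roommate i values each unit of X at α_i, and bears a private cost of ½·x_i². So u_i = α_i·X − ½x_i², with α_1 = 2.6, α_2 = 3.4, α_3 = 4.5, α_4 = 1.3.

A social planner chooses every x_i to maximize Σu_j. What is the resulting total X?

Planner FOC: ∂(Σu_j)/∂x_i = (Σα_j) − x_i = 0, so x_i^SO = Σα_j = 11.8 for every i; X^SO = 47.2.

47.2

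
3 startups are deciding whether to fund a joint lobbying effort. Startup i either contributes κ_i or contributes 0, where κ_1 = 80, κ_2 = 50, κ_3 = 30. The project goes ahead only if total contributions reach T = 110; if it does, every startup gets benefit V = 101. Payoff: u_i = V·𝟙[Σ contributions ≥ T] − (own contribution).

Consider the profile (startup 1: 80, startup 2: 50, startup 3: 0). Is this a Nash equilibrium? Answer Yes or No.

Total = 130 ≥ 110: provided.
Startup 1 (pledges 80, payoff 21): dropping to 0 → total 50, payoff 0. No gain.
Startup 2 (pledges 50, payoff 51): dropping to 0 → total 80, payoff 0. No gain.
Startup 3 (pledges 0, payoff 101): pledging 30 → total 160, payoff 71. No gain.

Yes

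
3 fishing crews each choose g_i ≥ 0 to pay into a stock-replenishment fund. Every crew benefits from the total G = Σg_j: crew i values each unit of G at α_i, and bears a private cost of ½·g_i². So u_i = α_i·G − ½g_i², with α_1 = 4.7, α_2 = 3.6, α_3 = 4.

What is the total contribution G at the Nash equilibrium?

12.3

Crew i's FOC: ∂u_i/∂g_i = α_i − g_i = 0, so g_i* = α_i.
NE contributions = (4.7, 3.6, 4); G = 12.3.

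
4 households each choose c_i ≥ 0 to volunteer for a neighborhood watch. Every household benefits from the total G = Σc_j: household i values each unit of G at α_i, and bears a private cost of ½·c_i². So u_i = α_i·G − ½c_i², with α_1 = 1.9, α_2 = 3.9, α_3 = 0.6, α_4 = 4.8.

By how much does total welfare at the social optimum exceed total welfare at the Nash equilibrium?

146.55

Household i's FOC: ∂u_i/∂c_i = α_i − c_i = 0, so c_i* = α_i.
NE contributions = (1.9, 3.9, 0.6, 4.8); G = 11.2.
W^NE = (Σα)·G − ½Σα_i² = 11.2² − ½·42.22 = 104.33.
Planner sets c_i = Σα_j = 11.2 for every i, so G^SO = 4·11.2 = 44.8.
W^SO = (Σα)·G^SO − ½·4·(Σα)² = (4/2)·11.2² = 250.88.
Deadweight loss = W^SO − W^NE = 146.55.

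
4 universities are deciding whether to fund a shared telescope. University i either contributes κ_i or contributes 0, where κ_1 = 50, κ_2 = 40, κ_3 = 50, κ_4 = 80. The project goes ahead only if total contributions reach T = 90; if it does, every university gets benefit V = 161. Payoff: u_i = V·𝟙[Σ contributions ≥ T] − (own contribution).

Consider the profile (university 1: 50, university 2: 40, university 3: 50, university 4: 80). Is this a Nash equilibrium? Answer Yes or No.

Total = 220 ≥ 90: provided.
University 1 (pledges 50, payoff 111): dropping to 0 → total 170, payoff 161. Profitable deviation.

No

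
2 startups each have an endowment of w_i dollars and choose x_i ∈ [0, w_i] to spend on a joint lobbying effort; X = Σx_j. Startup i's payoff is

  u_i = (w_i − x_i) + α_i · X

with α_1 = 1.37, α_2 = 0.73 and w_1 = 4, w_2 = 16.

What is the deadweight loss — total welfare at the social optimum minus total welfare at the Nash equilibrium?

17.6

∂u_i/∂x_i = α_i − 1, so startup i contributes w_i if α_i > 1, else 0.
α_i > 1 for i ∈ {1}; NE contributions (4, 0), X = 4.
W^NE = Σw_i − X^NE + (Σα_i)·X^NE = 20 + 1.1·4 = 24.4.
Planner: ∂(Σu_j)/∂x_i = Σα_j − 1 = 1.1 > 0, so everyone contributes w_i; X^SO = 20, W^SO = 20 + 1.1·20 = 42.
Deadweight loss = 17.6.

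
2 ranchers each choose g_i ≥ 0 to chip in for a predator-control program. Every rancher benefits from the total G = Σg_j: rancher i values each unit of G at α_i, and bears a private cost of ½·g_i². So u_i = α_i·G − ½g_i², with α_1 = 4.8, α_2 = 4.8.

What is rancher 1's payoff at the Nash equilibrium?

Rancher i's FOC: ∂u_i/∂g_i = α_i − g_i = 0, so g_i* = α_i.
NE contributions = (4.8, 4.8); G = 9.6.
u_1 = α_1·G − ½·(g_1)² = 4.8·9.6 − ½·4.8² = 34.56.

34.56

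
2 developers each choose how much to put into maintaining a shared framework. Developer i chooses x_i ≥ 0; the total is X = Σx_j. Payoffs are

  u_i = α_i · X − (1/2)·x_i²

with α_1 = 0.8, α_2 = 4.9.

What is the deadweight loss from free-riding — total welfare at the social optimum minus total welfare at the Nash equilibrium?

12.325

Developer i's FOC: ∂u_i/∂x_i = α_i − x_i = 0, so x_i* = α_i.
NE contributions = (0.8, 4.9); X = 5.7.
W^NE = (Σα)·X − ½Σα_i² = 5.7² − ½·24.65 = 20.165.
Planner sets x_i = Σα_j = 5.7 for every i, so X^SO = 2·5.7 = 11.4.
W^SO = (Σα)·X^SO − ½·2·(Σα)² = (2/2)·5.7² = 32.49.
Deadweight loss = W^SO − W^NE = 12.325.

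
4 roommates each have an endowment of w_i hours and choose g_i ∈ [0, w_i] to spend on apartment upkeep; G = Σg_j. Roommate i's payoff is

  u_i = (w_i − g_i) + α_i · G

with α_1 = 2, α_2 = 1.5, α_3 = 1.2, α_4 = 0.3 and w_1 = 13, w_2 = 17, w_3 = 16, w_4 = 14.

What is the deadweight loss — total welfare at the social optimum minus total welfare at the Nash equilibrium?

56

∂u_i/∂g_i = α_i − 1, so roommate i contributes w_i if α_i > 1, else 0.
α_i > 1 for i ∈ {1, 2, 3}; NE contributions (13, 17, 16, 0), G = 46.
W^NE = Σw_i − G^NE + (Σα_i)·G^NE = 60 + 4·46 = 244.
Planner: ∂(Σu_j)/∂g_i = Σα_j − 1 = 4 > 0, so everyone contributes w_i; G^SO = 60, W^SO = 60 + 4·60 = 300.
Deadweight loss = 56.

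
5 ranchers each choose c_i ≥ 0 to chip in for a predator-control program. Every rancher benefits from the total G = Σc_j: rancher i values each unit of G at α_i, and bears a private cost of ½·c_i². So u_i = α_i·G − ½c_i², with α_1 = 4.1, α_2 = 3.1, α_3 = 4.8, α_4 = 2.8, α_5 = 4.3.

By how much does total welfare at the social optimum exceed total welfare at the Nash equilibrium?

585.11

Rancher i's FOC: ∂u_i/∂c_i = α_i − c_i = 0, so c_i* = α_i.
NE contributions = (4.1, 3.1, 4.8, 2.8, 4.3); G = 19.1.
W^NE = (Σα)·G − ½Σα_i² = 19.1² − ½·75.79 = 326.915.
Planner sets c_i = Σα_j = 19.1 for every i, so G^SO = 5·19.1 = 95.5.
W^SO = (Σα)·G^SO − ½·5·(Σα)² = (5/2)·19.1² = 912.025.
Deadweight loss = W^SO − W^NE = 585.11.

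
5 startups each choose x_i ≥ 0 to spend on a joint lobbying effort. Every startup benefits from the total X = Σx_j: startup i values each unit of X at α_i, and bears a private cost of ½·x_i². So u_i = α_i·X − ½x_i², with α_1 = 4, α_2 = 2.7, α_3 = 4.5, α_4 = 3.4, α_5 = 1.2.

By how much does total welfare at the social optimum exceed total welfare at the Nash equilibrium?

402.73

Startup i's FOC: ∂u_i/∂x_i = α_i − x_i = 0, so x_i* = α_i.
NE contributions = (4, 2.7, 4.5, 3.4, 1.2); X = 15.8.
W^NE = (Σα)·X − ½Σα_i² = 15.8² − ½·56.54 = 221.37.
Planner sets x_i = Σα_j = 15.8 for every i, so X^SO = 5·15.8 = 79.
W^SO = (Σα)·X^SO − ½·5·(Σα)² = (5/2)·15.8² = 624.1.
Deadweight loss = W^SO − W^NE = 402.73.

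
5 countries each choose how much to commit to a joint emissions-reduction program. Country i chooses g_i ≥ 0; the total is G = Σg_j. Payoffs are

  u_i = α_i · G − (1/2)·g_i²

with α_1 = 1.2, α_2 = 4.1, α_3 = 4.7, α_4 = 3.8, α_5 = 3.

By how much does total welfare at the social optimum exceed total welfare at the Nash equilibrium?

Country i's FOC: ∂u_i/∂g_i = α_i − g_i = 0, so g_i* = α_i.
NE contributions = (1.2, 4.1, 4.7, 3.8, 3); G = 16.8.
W^NE = (Σα)·G − ½Σα_i² = 16.8² − ½·63.78 = 250.35.
Planner sets g_i = Σα_j = 16.8 for every i, so G^SO = 5·16.8 = 84.
W^SO = (Σα)·G^SO − ½·5·(Σα)² = (5/2)·16.8² = 705.6.
Deadweight loss = W^SO − W^NE = 455.25.

455.25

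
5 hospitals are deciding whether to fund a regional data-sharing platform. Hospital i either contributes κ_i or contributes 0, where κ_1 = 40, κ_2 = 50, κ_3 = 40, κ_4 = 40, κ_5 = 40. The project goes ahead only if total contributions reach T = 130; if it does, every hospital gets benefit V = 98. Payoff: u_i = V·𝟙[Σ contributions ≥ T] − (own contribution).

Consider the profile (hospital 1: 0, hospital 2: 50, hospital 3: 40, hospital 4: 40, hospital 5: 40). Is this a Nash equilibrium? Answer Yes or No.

Total = 170 ≥ 130: provided.
Hospital 1 (pledges 0, payoff 98): pledging 40 → total 210, payoff 58. No gain.
Hospital 2 (pledges 50, payoff 48): dropping to 0 → total 120, payoff 0. No gain.
Hospital 3 (pledges 40, payoff 58): dropping to 0 → total 130, payoff 98. Profitable deviation.

No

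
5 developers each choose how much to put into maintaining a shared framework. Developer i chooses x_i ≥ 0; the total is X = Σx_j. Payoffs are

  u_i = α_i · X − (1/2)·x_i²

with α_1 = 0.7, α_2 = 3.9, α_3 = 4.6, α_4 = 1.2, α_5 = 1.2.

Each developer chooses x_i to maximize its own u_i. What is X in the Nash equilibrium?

Developer i's FOC: ∂u_i/∂x_i = α_i − x_i = 0, so x_i* = α_i.
NE contributions = (0.7, 3.9, 4.6, 1.2, 1.2); X = 11.6.

11.6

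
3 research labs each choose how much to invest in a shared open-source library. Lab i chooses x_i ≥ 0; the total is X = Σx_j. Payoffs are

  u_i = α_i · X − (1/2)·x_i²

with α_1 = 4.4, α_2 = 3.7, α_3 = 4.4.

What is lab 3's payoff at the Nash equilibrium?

45.32

Lab i's FOC: ∂u_i/∂x_i = α_i − x_i = 0, so x_i* = α_i.
NE contributions = (4.4, 3.7, 4.4); X = 12.5.
u_3 = α_3·X − ½·(x_3)² = 4.4·12.5 − ½·4.4² = 45.32.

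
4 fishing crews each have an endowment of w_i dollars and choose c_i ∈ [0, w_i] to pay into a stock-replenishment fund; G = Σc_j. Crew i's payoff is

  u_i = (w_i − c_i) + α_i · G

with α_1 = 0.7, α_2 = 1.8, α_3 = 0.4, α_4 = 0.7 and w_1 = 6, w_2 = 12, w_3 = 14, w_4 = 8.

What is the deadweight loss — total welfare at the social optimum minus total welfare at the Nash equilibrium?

72.8

∂u_i/∂c_i = α_i − 1, so crew i contributes w_i if α_i > 1, else 0.
α_i > 1 for i ∈ {2}; NE contributions (0, 12, 0, 0), G = 12.
W^NE = Σw_i − G^NE + (Σα_i)·G^NE = 40 + 2.6·12 = 71.2.
Planner: ∂(Σu_j)/∂c_i = Σα_j − 1 = 2.6 > 0, so everyone contributes w_i; G^SO = 40, W^SO = 40 + 2.6·40 = 144.
Deadweight loss = 72.8.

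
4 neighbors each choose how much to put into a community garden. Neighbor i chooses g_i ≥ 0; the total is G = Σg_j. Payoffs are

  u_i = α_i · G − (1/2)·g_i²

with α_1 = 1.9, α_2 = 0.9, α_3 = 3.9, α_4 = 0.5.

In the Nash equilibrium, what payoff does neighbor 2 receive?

Neighbor i's FOC: ∂u_i/∂g_i = α_i − g_i = 0, so g_i* = α_i.
NE contributions = (1.9, 0.9, 3.9, 0.5); G = 7.2.
u_2 = α_2·G − ½·(g_2)² = 0.9·7.2 − ½·0.9² = 6.075.

6.075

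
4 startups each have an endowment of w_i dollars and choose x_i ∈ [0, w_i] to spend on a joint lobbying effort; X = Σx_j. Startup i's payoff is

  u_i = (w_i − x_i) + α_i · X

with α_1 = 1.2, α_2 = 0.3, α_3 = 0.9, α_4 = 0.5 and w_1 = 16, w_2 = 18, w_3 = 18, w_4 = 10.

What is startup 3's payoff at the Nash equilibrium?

32.4

∂u_i/∂x_i = α_i − 1, so startup i contributes w_i if α_i > 1, else 0.
α_i > 1 for i ∈ {1}; NE contributions (16, 0, 0, 0), X = 16.
u_3 = (18 − 0) + 0.9·16 = 32.4.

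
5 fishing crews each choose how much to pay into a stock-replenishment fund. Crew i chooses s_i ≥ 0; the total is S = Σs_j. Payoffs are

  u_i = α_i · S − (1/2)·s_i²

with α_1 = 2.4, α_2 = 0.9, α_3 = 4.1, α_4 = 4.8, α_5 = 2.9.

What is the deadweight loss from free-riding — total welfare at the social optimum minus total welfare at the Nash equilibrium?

Crew i's FOC: ∂u_i/∂s_i = α_i − s_i = 0, so s_i* = α_i.
NE contributions = (2.4, 0.9, 4.1, 4.8, 2.9); S = 15.1.
W^NE = (Σα)·S − ½Σα_i² = 15.1² − ½·54.83 = 200.595.
Planner sets s_i = Σα_j = 15.1 for every i, so S^SO = 5·15.1 = 75.5.
W^SO = (Σα)·S^SO − ½·5·(Σα)² = (5/2)·15.1² = 570.025.
Deadweight loss = W^SO − W^NE = 369.43.

369.43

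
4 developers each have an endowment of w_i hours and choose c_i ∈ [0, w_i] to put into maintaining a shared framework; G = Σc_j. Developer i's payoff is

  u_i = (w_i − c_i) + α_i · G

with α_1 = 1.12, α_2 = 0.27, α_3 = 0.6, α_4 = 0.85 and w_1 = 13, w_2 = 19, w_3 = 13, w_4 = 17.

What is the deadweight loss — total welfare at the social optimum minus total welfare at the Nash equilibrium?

90.16

∂u_i/∂c_i = α_i − 1, so developer i contributes w_i if α_i > 1, else 0.
α_i > 1 for i ∈ {1}; NE contributions (13, 0, 0, 0), G = 13.
W^NE = Σw_i − G^NE + (Σα_i)·G^NE = 62 + 1.84·13 = 85.92.
Planner: ∂(Σu_j)/∂c_i = Σα_j − 1 = 1.84 > 0, so everyone contributes w_i; G^SO = 62, W^SO = 62 + 1.84·62 = 176.08.
Deadweight loss = 90.16.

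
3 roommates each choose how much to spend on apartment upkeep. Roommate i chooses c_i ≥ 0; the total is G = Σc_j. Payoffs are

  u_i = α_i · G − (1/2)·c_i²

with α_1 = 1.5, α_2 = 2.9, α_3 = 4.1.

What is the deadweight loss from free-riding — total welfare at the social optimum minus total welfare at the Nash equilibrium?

Roommate i's FOC: ∂u_i/∂c_i = α_i − c_i = 0, so c_i* = α_i.
NE contributions = (1.5, 2.9, 4.1); G = 8.5.
W^NE = (Σα)·G − ½Σα_i² = 8.5² − ½·27.47 = 58.515.
Planner sets c_i = Σα_j = 8.5 for every i, so G^SO = 3·8.5 = 25.5.
W^SO = (Σα)·G^SO − ½·3·(Σα)² = (3/2)·8.5² = 108.375.
Deadweight loss = W^SO − W^NE = 49.86.

49.86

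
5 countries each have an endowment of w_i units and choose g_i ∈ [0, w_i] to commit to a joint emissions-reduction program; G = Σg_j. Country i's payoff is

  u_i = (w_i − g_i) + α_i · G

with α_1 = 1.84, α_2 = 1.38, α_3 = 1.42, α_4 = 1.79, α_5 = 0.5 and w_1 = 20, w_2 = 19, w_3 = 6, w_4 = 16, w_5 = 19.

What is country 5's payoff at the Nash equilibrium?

49.5

∂u_i/∂g_i = α_i − 1, so country i contributes w_i if α_i > 1, else 0.
α_i > 1 for i ∈ {1, 2, 3, 4}; NE contributions (20, 19, 6, 16, 0), G = 61.
u_5 = (19 − 0) + 0.5·61 = 49.5.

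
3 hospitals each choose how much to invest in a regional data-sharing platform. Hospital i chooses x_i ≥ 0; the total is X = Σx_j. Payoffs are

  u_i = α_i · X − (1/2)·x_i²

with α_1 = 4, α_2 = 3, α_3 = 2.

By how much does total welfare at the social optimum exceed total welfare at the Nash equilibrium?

Hospital i's FOC: ∂u_i/∂x_i = α_i − x_i = 0, so x_i* = α_i.
NE contributions = (4, 3, 2); X = 9.
W^NE = (Σα)·X − ½Σα_i² = 9² − ½·29 = 66.5.
Planner sets x_i = Σα_j = 9 for every i, so X^SO = 3·9 = 27.
W^SO = (Σα)·X^SO − ½·3·(Σα)² = (3/2)·9² = 121.5.
Deadweight loss = W^SO − W^NE = 55.

55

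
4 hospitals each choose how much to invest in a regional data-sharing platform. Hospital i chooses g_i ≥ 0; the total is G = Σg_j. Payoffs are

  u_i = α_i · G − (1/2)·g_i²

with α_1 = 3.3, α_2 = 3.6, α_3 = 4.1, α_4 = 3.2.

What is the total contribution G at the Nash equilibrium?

Hospital i's FOC: ∂u_i/∂g_i = α_i − g_i = 0, so g_i* = α_i.
NE contributions = (3.3, 3.6, 4.1, 3.2); G = 14.2.

14.2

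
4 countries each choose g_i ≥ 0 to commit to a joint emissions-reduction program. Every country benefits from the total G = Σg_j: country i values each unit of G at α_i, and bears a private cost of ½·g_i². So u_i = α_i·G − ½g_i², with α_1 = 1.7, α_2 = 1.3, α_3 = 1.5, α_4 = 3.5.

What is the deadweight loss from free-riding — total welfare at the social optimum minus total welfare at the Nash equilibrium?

Country i's FOC: ∂u_i/∂g_i = α_i − g_i = 0, so g_i* = α_i.
NE contributions = (1.7, 1.3, 1.5, 3.5); G = 8.
W^NE = (Σα)·G − ½Σα_i² = 8² − ½·19.08 = 54.46.
Planner sets g_i = Σα_j = 8 for every i, so G^SO = 4·8 = 32.
W^SO = (Σα)·G^SO − ½·4·(Σα)² = (4/2)·8² = 128.
Deadweight loss = W^SO − W^NE = 73.54.

73.54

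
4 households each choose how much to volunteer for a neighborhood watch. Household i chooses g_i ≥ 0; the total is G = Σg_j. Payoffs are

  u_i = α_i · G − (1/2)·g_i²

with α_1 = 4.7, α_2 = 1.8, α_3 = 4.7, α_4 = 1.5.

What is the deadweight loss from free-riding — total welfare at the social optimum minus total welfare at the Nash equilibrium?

186.125

Household i's FOC: ∂u_i/∂g_i = α_i − g_i = 0, so g_i* = α_i.
NE contributions = (4.7, 1.8, 4.7, 1.5); G = 12.7.
W^NE = (Σα)·G − ½Σα_i² = 12.7² − ½·49.67 = 136.455.
Planner sets g_i = Σα_j = 12.7 for every i, so G^SO = 4·12.7 = 50.8.
W^SO = (Σα)·G^SO − ½·4·(Σα)² = (4/2)·12.7² = 322.58.
Deadweight loss = W^SO − W^NE = 186.125.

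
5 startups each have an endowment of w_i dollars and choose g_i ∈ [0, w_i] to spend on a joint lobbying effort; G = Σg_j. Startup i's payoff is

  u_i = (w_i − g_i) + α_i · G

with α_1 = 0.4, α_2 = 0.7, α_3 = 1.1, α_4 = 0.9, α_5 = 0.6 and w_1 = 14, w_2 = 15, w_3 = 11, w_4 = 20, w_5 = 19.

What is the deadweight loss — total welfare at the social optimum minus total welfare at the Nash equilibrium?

183.6

∂u_i/∂g_i = α_i − 1, so startup i contributes w_i if α_i > 1, else 0.
α_i > 1 for i ∈ {3}; NE contributions (0, 0, 11, 0, 0), G = 11.
W^NE = Σw_i − G^NE + (Σα_i)·G^NE = 79 + 2.7·11 = 108.7.
Planner: ∂(Σu_j)/∂g_i = Σα_j − 1 = 2.7 > 0, so everyone contributes w_i; G^SO = 79, W^SO = 79 + 2.7·79 = 292.3.
Deadweight loss = 183.6.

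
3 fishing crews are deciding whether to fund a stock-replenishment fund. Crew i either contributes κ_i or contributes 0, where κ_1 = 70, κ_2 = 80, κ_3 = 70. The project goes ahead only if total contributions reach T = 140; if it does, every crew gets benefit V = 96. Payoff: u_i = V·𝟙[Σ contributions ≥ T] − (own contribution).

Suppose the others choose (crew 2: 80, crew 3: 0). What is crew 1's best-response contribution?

70

Others' total = 80. Contributing 70 brings total to 150 ≥ 140: gain V − κ_1 = 26.
Best response: 70.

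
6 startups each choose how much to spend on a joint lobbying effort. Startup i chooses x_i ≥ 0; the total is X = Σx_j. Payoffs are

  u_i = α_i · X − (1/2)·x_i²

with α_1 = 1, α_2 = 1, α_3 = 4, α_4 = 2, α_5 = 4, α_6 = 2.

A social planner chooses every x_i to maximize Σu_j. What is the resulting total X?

Planner FOC: ∂(Σu_j)/∂x_i = (Σα_j) − x_i = 0, so x_i^SO = Σα_j = 14 for every i; X^SO = 84.

84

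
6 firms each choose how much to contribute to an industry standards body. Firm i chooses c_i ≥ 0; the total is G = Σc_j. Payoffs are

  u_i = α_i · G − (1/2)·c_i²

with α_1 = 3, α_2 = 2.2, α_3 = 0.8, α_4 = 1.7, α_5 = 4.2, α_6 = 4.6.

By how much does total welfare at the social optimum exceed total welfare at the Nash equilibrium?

572.585

Firm i's FOC: ∂u_i/∂c_i = α_i − c_i = 0, so c_i* = α_i.
NE contributions = (3, 2.2, 0.8, 1.7, 4.2, 4.6); G = 16.5.
W^NE = (Σα)·G − ½Σα_i² = 16.5² − ½·56.17 = 244.165.
Planner sets c_i = Σα_j = 16.5 for every i, so G^SO = 6·16.5 = 99.
W^SO = (Σα)·G^SO − ½·6·(Σα)² = (6/2)·16.5² = 816.75.
Deadweight loss = W^SO − W^NE = 572.585.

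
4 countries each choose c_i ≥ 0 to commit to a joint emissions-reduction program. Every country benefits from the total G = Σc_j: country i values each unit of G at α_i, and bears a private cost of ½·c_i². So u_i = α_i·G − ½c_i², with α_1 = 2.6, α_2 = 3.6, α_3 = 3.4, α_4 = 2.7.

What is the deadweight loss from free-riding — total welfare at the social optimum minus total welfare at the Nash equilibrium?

170.575

Country i's FOC: ∂u_i/∂c_i = α_i − c_i = 0, so c_i* = α_i.
NE contributions = (2.6, 3.6, 3.4, 2.7); G = 12.3.
W^NE = (Σα)·G − ½Σα_i² = 12.3² − ½·38.57 = 132.005.
Planner sets c_i = Σα_j = 12.3 for every i, so G^SO = 4·12.3 = 49.2.
W^SO = (Σα)·G^SO − ½·4·(Σα)² = (4/2)·12.3² = 302.58.
Deadweight loss = W^SO − W^NE = 170.575.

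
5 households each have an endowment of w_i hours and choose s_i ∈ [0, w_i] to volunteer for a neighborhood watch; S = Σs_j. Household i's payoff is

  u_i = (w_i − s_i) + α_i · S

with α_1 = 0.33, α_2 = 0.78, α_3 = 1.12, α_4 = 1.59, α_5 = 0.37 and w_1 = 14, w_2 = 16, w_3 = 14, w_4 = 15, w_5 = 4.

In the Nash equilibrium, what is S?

∂u_i/∂s_i = α_i − 1, so household i contributes w_i if α_i > 1, else 0.
α_i > 1 for i ∈ {3, 4}; NE contributions (0, 0, 14, 15, 0), S = 29.

29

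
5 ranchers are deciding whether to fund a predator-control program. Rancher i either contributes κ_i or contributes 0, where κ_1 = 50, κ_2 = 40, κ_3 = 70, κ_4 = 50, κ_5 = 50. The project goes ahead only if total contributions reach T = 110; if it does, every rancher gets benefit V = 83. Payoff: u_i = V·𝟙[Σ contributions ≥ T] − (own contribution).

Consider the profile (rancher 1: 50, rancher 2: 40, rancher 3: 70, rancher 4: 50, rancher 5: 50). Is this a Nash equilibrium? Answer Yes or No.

No

Total = 260 ≥ 110: provided.
Rancher 1 (pledges 50, payoff 33): dropping to 0 → total 210, payoff 83. Profitable deviation.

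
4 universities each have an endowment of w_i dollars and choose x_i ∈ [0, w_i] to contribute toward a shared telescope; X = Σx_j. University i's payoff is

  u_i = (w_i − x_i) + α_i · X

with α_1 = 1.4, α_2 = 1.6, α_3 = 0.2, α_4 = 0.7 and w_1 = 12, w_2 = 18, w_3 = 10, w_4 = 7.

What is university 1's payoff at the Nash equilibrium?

42

∂u_i/∂x_i = α_i − 1, so university i contributes w_i if α_i > 1, else 0.
α_i > 1 for i ∈ {1, 2}; NE contributions (12, 18, 0, 0), X = 30.
u_1 = (12 − 12) + 1.4·30 = 42.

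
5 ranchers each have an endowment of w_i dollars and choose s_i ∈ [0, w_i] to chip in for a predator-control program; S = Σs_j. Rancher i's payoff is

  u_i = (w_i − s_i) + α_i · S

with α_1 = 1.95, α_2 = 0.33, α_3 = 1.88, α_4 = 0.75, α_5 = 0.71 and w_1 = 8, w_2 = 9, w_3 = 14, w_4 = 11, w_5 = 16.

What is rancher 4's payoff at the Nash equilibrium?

27.5

∂u_i/∂s_i = α_i − 1, so rancher i contributes w_i if α_i > 1, else 0.
α_i > 1 for i ∈ {1, 3}; NE contributions (8, 0, 14, 0, 0), S = 22.
u_4 = (11 − 0) + 0.75·22 = 27.5.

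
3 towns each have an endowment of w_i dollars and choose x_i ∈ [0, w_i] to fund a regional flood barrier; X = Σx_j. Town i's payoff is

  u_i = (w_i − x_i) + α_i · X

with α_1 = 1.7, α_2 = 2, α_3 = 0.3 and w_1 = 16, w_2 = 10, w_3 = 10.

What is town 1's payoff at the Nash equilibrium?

44.2

∂u_i/∂x_i = α_i − 1, so town i contributes w_i if α_i > 1, else 0.
α_i > 1 for i ∈ {1, 2}; NE contributions (16, 10, 0), X = 26.
u_1 = (16 − 16) + 1.7·26 = 44.2.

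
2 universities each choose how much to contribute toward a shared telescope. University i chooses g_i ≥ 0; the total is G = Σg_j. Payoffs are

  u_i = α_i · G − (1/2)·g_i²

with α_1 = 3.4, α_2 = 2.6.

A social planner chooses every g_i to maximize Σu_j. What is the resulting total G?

Planner FOC: ∂(Σu_j)/∂g_i = (Σα_j) − g_i = 0, so g_i^SO = Σα_j = 6 for every i; G^SO = 12.

12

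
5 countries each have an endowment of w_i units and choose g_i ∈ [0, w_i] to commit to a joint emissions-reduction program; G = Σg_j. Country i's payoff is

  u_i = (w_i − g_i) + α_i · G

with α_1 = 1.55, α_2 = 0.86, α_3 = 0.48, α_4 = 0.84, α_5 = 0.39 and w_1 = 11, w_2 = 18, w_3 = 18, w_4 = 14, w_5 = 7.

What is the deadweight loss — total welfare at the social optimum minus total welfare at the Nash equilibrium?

∂u_i/∂g_i = α_i − 1, so country i contributes w_i if α_i > 1, else 0.
α_i > 1 for i ∈ {1}; NE contributions (11, 0, 0, 0, 0), G = 11.
W^NE = Σw_i − G^NE + (Σα_i)·G^NE = 68 + 3.12·11 = 102.32.
Planner: ∂(Σu_j)/∂g_i = Σα_j − 1 = 3.12 > 0, so everyone contributes w_i; G^SO = 68, W^SO = 68 + 3.12·68 = 280.16.
Deadweight loss = 177.84.

177.84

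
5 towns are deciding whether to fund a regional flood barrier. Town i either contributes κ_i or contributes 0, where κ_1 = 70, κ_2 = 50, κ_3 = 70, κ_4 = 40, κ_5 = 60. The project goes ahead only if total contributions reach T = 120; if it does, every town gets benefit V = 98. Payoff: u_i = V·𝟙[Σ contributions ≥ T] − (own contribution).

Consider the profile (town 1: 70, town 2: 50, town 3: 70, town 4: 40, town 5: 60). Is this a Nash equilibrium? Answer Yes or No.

No

Total = 290 ≥ 120: provided.
Town 1 (pledges 70, payoff 28): dropping to 0 → total 220, payoff 98. Profitable deviation.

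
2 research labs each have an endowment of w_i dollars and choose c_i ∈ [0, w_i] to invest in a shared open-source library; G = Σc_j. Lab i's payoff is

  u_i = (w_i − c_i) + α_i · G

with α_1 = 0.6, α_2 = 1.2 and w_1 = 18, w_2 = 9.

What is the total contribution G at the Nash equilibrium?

9

∂u_i/∂c_i = α_i − 1, so lab i contributes w_i if α_i > 1, else 0.
α_i > 1 for i ∈ {2}; NE contributions (0, 9), G = 9.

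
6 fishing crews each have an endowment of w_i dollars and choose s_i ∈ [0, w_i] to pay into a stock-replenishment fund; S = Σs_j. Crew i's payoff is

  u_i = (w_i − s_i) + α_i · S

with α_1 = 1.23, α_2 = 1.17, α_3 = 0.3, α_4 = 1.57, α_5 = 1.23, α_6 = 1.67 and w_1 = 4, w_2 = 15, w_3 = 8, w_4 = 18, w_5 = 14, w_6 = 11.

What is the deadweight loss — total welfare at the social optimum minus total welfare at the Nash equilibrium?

49.36

∂u_i/∂s_i = α_i − 1, so crew i contributes w_i if α_i > 1, else 0.
α_i > 1 for i ∈ {1, 2, 4, 5, 6}; NE contributions (4, 15, 0, 18, 14, 11), S = 62.
W^NE = Σw_i − S^NE + (Σα_i)·S^NE = 70 + 6.17·62 = 452.54.
Planner: ∂(Σu_j)/∂s_i = Σα_j − 1 = 6.17 > 0, so everyone contributes w_i; S^SO = 70, W^SO = 70 + 6.17·70 = 501.9.
Deadweight loss = 49.36.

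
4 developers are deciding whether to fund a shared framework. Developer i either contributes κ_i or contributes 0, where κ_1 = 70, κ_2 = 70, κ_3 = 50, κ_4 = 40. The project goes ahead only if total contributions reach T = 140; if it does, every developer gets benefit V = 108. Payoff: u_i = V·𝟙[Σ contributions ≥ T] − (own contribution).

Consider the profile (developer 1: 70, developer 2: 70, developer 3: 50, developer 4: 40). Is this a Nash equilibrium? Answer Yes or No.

Total = 230 ≥ 140: provided.
Developer 1 (pledges 70, payoff 38): dropping to 0 → total 160, payoff 108. Profitable deviation.

No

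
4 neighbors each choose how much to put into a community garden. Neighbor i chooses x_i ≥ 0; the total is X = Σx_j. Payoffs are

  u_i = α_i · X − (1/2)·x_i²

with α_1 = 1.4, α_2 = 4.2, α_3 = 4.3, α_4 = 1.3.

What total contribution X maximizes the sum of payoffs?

Planner FOC: ∂(Σu_j)/∂x_i = (Σα_j) − x_i = 0, so x_i^SO = Σα_j = 11.2 for every i; X^SO = 44.8.

44.8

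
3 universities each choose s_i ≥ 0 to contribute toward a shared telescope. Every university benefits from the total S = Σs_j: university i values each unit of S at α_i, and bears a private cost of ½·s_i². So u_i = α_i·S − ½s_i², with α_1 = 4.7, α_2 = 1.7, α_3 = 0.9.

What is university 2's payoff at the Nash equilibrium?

University i's FOC: ∂u_i/∂s_i = α_i − s_i = 0, so s_i* = α_i.
NE contributions = (4.7, 1.7, 0.9); S = 7.3.
u_2 = α_2·S − ½·(s_2)² = 1.7·7.3 − ½·1.7² = 10.965.

10.965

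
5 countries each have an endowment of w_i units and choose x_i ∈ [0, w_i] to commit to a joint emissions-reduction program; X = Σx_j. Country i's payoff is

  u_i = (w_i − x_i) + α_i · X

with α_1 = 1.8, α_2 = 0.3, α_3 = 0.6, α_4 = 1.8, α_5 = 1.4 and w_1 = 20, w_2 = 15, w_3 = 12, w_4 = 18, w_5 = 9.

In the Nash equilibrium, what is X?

47

∂u_i/∂x_i = α_i − 1, so country i contributes w_i if α_i > 1, else 0.
α_i > 1 for i ∈ {1, 4, 5}; NE contributions (20, 0, 0, 18, 9), X = 47.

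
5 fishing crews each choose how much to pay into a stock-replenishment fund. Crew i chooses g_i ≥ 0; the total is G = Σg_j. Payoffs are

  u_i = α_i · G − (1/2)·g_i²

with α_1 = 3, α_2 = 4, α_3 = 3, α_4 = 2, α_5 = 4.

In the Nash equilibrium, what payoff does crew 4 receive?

30

Crew i's FOC: ∂u_i/∂g_i = α_i − g_i = 0, so g_i* = α_i.
NE contributions = (3, 4, 3, 2, 4); G = 16.
u_4 = α_4·G − ½·(g_4)² = 2·16 − ½·2² = 30.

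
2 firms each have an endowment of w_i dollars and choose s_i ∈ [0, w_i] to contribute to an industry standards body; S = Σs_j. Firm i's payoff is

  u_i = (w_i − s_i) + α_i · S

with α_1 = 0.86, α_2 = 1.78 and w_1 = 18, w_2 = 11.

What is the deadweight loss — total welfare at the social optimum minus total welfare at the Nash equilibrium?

29.52

∂u_i/∂s_i = α_i − 1, so firm i contributes w_i if α_i > 1, else 0.
α_i > 1 for i ∈ {2}; NE contributions (0, 11), S = 11.
W^NE = Σw_i − S^NE + (Σα_i)·S^NE = 29 + 1.64·11 = 47.04.
Planner: ∂(Σu_j)/∂s_i = Σα_j − 1 = 1.64 > 0, so everyone contributes w_i; S^SO = 29, W^SO = 29 + 1.64·29 = 76.56.
Deadweight loss = 29.52.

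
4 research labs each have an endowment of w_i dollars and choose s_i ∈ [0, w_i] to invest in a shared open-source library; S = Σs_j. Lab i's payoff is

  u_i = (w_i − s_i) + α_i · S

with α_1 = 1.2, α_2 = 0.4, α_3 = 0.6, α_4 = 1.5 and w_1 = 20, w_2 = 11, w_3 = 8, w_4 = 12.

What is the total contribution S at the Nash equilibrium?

32

∂u_i/∂s_i = α_i − 1, so lab i contributes w_i if α_i > 1, else 0.
α_i > 1 for i ∈ {1, 4}; NE contributions (20, 0, 0, 12), S = 32.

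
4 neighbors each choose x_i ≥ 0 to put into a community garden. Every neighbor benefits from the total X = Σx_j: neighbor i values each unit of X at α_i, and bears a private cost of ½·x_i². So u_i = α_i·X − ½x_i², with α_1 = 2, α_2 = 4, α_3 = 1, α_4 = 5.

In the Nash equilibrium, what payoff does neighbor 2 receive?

Neighbor i's FOC: ∂u_i/∂x_i = α_i − x_i = 0, so x_i* = α_i.
NE contributions = (2, 4, 1, 5); X = 12.
u_2 = α_2·X − ½·(x_2)² = 4·12 − ½·4² = 40.

40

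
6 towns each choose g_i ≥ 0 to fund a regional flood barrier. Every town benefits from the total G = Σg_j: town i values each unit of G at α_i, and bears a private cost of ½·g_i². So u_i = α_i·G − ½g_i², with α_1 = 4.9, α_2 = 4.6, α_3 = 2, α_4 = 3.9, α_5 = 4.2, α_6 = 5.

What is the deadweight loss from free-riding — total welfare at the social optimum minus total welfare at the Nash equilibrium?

1263.83

Town i's FOC: ∂u_i/∂g_i = α_i − g_i = 0, so g_i* = α_i.
NE contributions = (4.9, 4.6, 2, 3.9, 4.2, 5); G = 24.6.
W^NE = (Σα)·G − ½Σα_i² = 24.6² − ½·107.02 = 551.65.
Planner sets g_i = Σα_j = 24.6 for every i, so G^SO = 6·24.6 = 147.6.
W^SO = (Σα)·G^SO − ½·6·(Σα)² = (6/2)·24.6² = 1815.48.
Deadweight loss = W^SO − W^NE = 1263.83.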